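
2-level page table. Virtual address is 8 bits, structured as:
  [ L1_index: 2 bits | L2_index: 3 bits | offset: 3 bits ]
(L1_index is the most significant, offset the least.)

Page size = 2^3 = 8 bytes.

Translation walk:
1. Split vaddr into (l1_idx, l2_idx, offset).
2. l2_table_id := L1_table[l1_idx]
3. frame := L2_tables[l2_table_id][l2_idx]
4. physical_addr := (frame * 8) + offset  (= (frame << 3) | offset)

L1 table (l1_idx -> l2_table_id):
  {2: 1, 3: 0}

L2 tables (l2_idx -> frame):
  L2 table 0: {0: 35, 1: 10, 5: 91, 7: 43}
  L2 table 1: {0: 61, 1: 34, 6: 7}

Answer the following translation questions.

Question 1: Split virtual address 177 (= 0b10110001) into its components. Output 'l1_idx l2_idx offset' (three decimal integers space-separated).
vaddr = 177 = 0b10110001
  top 2 bits -> l1_idx = 2
  next 3 bits -> l2_idx = 6
  bottom 3 bits -> offset = 1

Answer: 2 6 1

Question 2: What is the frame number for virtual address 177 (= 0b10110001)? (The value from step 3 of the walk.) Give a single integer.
vaddr = 177: l1_idx=2, l2_idx=6
L1[2] = 1; L2[1][6] = 7

Answer: 7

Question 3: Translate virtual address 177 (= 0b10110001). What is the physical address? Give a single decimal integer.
Answer: 57

Derivation:
vaddr = 177 = 0b10110001
Split: l1_idx=2, l2_idx=6, offset=1
L1[2] = 1
L2[1][6] = 7
paddr = 7 * 8 + 1 = 57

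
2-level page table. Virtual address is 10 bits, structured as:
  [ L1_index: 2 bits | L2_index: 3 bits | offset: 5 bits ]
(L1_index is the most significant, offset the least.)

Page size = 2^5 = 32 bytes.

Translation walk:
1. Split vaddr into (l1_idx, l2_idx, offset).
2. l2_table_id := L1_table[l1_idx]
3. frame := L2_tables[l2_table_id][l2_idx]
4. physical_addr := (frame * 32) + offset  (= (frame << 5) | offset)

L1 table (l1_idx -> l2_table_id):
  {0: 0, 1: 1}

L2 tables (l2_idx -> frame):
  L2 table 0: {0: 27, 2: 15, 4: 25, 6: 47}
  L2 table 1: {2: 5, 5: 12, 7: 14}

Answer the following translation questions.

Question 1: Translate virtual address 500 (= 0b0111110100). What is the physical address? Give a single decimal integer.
Answer: 468

Derivation:
vaddr = 500 = 0b0111110100
Split: l1_idx=1, l2_idx=7, offset=20
L1[1] = 1
L2[1][7] = 14
paddr = 14 * 32 + 20 = 468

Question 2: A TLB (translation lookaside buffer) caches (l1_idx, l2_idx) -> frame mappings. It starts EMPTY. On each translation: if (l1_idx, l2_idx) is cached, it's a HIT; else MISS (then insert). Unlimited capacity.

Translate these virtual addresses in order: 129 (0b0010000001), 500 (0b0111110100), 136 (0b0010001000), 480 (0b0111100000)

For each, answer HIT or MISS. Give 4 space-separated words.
Answer: MISS MISS HIT HIT

Derivation:
vaddr=129: (0,4) not in TLB -> MISS, insert
vaddr=500: (1,7) not in TLB -> MISS, insert
vaddr=136: (0,4) in TLB -> HIT
vaddr=480: (1,7) in TLB -> HIT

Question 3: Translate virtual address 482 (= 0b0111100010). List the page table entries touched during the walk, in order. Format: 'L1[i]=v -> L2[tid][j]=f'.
vaddr = 482 = 0b0111100010
Split: l1_idx=1, l2_idx=7, offset=2

Answer: L1[1]=1 -> L2[1][7]=14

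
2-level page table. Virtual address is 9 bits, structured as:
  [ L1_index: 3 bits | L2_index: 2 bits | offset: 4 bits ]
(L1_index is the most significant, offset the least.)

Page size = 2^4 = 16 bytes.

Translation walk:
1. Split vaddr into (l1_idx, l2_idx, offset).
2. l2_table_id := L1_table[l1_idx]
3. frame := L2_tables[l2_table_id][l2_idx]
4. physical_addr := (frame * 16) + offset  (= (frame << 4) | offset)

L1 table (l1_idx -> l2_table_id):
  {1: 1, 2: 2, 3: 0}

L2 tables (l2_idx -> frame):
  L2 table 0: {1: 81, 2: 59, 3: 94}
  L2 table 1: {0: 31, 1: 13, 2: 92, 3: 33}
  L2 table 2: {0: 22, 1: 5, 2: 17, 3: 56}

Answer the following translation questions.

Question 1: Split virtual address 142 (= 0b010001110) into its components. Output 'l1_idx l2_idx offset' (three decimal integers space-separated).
vaddr = 142 = 0b010001110
  top 3 bits -> l1_idx = 2
  next 2 bits -> l2_idx = 0
  bottom 4 bits -> offset = 14

Answer: 2 0 14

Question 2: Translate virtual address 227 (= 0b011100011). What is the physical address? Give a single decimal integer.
vaddr = 227 = 0b011100011
Split: l1_idx=3, l2_idx=2, offset=3
L1[3] = 0
L2[0][2] = 59
paddr = 59 * 16 + 3 = 947

Answer: 947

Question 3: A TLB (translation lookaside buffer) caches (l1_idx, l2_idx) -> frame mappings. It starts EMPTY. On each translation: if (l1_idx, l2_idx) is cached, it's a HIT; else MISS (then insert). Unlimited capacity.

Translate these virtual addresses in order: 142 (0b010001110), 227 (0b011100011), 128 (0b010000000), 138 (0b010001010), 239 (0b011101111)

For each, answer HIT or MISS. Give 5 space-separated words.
Answer: MISS MISS HIT HIT HIT

Derivation:
vaddr=142: (2,0) not in TLB -> MISS, insert
vaddr=227: (3,2) not in TLB -> MISS, insert
vaddr=128: (2,0) in TLB -> HIT
vaddr=138: (2,0) in TLB -> HIT
vaddr=239: (3,2) in TLB -> HIT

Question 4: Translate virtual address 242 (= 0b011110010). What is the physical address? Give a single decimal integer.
Answer: 1506

Derivation:
vaddr = 242 = 0b011110010
Split: l1_idx=3, l2_idx=3, offset=2
L1[3] = 0
L2[0][3] = 94
paddr = 94 * 16 + 2 = 1506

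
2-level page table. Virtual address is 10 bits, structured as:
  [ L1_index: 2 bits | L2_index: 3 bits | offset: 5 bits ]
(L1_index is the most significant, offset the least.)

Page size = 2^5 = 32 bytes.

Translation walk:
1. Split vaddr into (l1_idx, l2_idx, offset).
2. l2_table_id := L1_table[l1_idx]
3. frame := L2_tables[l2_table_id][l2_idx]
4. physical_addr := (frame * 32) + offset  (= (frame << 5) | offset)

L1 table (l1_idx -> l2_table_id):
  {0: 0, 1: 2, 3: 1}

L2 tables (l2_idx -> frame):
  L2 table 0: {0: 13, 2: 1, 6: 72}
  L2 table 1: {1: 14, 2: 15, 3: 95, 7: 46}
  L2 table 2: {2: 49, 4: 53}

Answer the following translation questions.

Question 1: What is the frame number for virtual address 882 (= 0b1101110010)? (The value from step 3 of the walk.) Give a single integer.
vaddr = 882: l1_idx=3, l2_idx=3
L1[3] = 1; L2[1][3] = 95

Answer: 95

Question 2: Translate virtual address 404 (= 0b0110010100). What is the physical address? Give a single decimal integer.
Answer: 1716

Derivation:
vaddr = 404 = 0b0110010100
Split: l1_idx=1, l2_idx=4, offset=20
L1[1] = 2
L2[2][4] = 53
paddr = 53 * 32 + 20 = 1716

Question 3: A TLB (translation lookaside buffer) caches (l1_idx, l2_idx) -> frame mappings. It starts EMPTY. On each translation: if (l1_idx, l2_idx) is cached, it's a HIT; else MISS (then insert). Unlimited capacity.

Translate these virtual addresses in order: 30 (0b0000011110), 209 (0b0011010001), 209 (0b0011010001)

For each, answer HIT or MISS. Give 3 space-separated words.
vaddr=30: (0,0) not in TLB -> MISS, insert
vaddr=209: (0,6) not in TLB -> MISS, insert
vaddr=209: (0,6) in TLB -> HIT

Answer: MISS MISS HIT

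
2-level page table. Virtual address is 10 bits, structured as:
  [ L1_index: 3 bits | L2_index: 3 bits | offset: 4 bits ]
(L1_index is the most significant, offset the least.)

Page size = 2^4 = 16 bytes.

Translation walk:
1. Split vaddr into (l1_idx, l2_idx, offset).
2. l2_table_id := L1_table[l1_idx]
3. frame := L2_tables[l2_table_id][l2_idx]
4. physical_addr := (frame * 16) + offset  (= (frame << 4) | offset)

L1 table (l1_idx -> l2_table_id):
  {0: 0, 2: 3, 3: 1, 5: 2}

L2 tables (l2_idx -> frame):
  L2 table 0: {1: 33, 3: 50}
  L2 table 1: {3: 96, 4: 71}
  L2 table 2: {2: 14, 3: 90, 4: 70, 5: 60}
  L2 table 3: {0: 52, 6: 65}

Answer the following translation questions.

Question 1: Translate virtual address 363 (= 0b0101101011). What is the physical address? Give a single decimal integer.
vaddr = 363 = 0b0101101011
Split: l1_idx=2, l2_idx=6, offset=11
L1[2] = 3
L2[3][6] = 65
paddr = 65 * 16 + 11 = 1051

Answer: 1051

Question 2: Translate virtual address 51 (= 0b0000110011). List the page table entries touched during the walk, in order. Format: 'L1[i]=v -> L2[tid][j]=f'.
vaddr = 51 = 0b0000110011
Split: l1_idx=0, l2_idx=3, offset=3

Answer: L1[0]=0 -> L2[0][3]=50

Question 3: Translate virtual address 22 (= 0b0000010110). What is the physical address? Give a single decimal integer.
vaddr = 22 = 0b0000010110
Split: l1_idx=0, l2_idx=1, offset=6
L1[0] = 0
L2[0][1] = 33
paddr = 33 * 16 + 6 = 534

Answer: 534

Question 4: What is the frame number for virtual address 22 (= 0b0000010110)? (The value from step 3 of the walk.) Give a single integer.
Answer: 33

Derivation:
vaddr = 22: l1_idx=0, l2_idx=1
L1[0] = 0; L2[0][1] = 33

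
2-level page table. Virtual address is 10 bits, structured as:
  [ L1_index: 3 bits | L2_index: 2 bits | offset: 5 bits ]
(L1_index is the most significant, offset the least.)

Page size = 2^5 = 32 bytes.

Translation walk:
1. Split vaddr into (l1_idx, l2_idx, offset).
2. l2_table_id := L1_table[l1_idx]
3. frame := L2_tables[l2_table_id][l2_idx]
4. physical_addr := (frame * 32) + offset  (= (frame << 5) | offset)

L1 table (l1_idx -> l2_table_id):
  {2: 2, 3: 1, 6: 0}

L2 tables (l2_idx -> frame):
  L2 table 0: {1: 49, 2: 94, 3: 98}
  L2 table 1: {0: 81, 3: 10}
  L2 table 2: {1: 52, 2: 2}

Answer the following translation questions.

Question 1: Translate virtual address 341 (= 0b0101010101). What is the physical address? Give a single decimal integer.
Answer: 85

Derivation:
vaddr = 341 = 0b0101010101
Split: l1_idx=2, l2_idx=2, offset=21
L1[2] = 2
L2[2][2] = 2
paddr = 2 * 32 + 21 = 85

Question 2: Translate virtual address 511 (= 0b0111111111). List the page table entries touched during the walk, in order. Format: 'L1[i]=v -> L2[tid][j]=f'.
vaddr = 511 = 0b0111111111
Split: l1_idx=3, l2_idx=3, offset=31

Answer: L1[3]=1 -> L2[1][3]=10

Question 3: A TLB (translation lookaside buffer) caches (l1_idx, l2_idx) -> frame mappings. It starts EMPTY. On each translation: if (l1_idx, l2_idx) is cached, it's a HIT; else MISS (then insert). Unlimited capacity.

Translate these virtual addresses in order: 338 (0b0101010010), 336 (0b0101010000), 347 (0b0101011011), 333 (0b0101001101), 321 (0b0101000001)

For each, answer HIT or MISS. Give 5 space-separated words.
vaddr=338: (2,2) not in TLB -> MISS, insert
vaddr=336: (2,2) in TLB -> HIT
vaddr=347: (2,2) in TLB -> HIT
vaddr=333: (2,2) in TLB -> HIT
vaddr=321: (2,2) in TLB -> HIT

Answer: MISS HIT HIT HIT HIT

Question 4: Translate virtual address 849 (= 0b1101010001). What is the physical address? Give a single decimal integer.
Answer: 3025

Derivation:
vaddr = 849 = 0b1101010001
Split: l1_idx=6, l2_idx=2, offset=17
L1[6] = 0
L2[0][2] = 94
paddr = 94 * 32 + 17 = 3025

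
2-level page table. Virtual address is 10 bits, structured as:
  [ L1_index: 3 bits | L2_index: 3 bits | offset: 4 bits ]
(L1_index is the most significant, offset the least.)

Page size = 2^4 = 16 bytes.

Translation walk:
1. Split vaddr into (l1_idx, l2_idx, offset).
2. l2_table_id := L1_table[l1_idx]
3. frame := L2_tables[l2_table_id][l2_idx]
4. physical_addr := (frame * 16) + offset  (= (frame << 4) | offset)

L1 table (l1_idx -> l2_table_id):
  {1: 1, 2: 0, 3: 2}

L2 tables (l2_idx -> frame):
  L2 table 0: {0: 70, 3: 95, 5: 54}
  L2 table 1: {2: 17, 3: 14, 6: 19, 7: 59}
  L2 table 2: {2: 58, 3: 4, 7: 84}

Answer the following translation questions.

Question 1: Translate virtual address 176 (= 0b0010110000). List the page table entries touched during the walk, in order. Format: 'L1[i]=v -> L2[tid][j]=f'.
vaddr = 176 = 0b0010110000
Split: l1_idx=1, l2_idx=3, offset=0

Answer: L1[1]=1 -> L2[1][3]=14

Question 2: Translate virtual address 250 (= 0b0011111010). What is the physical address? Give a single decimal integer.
Answer: 954

Derivation:
vaddr = 250 = 0b0011111010
Split: l1_idx=1, l2_idx=7, offset=10
L1[1] = 1
L2[1][7] = 59
paddr = 59 * 16 + 10 = 954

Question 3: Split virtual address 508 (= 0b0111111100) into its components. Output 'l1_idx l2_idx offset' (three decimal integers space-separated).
vaddr = 508 = 0b0111111100
  top 3 bits -> l1_idx = 3
  next 3 bits -> l2_idx = 7
  bottom 4 bits -> offset = 12

Answer: 3 7 12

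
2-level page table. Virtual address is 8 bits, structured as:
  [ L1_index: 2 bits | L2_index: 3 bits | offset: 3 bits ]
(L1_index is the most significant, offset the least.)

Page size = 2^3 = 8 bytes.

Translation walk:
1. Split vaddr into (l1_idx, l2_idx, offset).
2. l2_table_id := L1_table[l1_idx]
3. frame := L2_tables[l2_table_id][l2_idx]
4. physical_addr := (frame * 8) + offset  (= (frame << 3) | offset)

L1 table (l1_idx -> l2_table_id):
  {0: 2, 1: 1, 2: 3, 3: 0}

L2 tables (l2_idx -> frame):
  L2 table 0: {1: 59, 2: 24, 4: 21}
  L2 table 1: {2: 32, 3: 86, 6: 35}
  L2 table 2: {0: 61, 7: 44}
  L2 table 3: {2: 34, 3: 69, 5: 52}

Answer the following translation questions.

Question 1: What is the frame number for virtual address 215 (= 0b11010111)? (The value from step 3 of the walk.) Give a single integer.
Answer: 24

Derivation:
vaddr = 215: l1_idx=3, l2_idx=2
L1[3] = 0; L2[0][2] = 24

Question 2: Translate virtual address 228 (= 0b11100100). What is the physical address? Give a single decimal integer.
vaddr = 228 = 0b11100100
Split: l1_idx=3, l2_idx=4, offset=4
L1[3] = 0
L2[0][4] = 21
paddr = 21 * 8 + 4 = 172

Answer: 172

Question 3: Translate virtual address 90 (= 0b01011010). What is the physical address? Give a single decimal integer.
Answer: 690

Derivation:
vaddr = 90 = 0b01011010
Split: l1_idx=1, l2_idx=3, offset=2
L1[1] = 1
L2[1][3] = 86
paddr = 86 * 8 + 2 = 690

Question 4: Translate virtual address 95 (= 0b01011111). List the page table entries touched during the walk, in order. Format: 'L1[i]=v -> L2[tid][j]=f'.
Answer: L1[1]=1 -> L2[1][3]=86

Derivation:
vaddr = 95 = 0b01011111
Split: l1_idx=1, l2_idx=3, offset=7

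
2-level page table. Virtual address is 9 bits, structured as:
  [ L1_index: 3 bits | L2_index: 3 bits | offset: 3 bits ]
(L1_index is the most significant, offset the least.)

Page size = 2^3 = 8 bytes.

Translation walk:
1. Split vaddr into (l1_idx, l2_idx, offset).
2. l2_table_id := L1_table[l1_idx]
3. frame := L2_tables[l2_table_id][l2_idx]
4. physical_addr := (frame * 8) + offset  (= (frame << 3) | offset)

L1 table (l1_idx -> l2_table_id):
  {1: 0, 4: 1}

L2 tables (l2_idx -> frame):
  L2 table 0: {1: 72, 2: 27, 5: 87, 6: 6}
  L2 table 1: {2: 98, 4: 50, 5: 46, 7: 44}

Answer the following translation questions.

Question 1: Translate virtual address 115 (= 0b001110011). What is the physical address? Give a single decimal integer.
Answer: 51

Derivation:
vaddr = 115 = 0b001110011
Split: l1_idx=1, l2_idx=6, offset=3
L1[1] = 0
L2[0][6] = 6
paddr = 6 * 8 + 3 = 51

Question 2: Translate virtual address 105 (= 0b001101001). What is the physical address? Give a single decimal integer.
vaddr = 105 = 0b001101001
Split: l1_idx=1, l2_idx=5, offset=1
L1[1] = 0
L2[0][5] = 87
paddr = 87 * 8 + 1 = 697

Answer: 697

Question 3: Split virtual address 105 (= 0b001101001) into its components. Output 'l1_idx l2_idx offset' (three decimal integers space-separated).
vaddr = 105 = 0b001101001
  top 3 bits -> l1_idx = 1
  next 3 bits -> l2_idx = 5
  bottom 3 bits -> offset = 1

Answer: 1 5 1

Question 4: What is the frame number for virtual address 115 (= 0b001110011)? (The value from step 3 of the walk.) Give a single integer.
Answer: 6

Derivation:
vaddr = 115: l1_idx=1, l2_idx=6
L1[1] = 0; L2[0][6] = 6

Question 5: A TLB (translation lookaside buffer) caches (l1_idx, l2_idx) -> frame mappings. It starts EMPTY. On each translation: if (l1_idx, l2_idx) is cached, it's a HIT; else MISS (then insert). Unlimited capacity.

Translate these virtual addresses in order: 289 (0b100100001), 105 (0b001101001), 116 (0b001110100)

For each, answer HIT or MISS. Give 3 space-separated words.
Answer: MISS MISS MISS

Derivation:
vaddr=289: (4,4) not in TLB -> MISS, insert
vaddr=105: (1,5) not in TLB -> MISS, insert
vaddr=116: (1,6) not in TLB -> MISS, insert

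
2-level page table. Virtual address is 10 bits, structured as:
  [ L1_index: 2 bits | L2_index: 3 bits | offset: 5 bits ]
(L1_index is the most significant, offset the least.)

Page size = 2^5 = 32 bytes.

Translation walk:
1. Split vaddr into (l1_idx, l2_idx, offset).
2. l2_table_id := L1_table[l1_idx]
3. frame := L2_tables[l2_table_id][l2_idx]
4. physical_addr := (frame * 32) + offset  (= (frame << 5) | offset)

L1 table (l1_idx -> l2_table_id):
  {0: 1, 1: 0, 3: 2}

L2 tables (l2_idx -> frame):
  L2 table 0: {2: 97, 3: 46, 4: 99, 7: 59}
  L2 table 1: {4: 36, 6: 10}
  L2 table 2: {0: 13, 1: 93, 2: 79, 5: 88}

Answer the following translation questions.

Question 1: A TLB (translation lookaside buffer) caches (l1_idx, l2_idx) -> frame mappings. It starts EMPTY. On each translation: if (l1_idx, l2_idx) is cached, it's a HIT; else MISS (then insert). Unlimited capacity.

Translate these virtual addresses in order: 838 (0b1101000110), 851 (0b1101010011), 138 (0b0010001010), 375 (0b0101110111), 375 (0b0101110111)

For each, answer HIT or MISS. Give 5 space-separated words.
vaddr=838: (3,2) not in TLB -> MISS, insert
vaddr=851: (3,2) in TLB -> HIT
vaddr=138: (0,4) not in TLB -> MISS, insert
vaddr=375: (1,3) not in TLB -> MISS, insert
vaddr=375: (1,3) in TLB -> HIT

Answer: MISS HIT MISS MISS HIT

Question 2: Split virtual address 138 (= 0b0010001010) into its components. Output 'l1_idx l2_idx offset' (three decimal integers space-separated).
Answer: 0 4 10

Derivation:
vaddr = 138 = 0b0010001010
  top 2 bits -> l1_idx = 0
  next 3 bits -> l2_idx = 4
  bottom 5 bits -> offset = 10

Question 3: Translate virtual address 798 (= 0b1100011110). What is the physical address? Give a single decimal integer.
Answer: 446

Derivation:
vaddr = 798 = 0b1100011110
Split: l1_idx=3, l2_idx=0, offset=30
L1[3] = 2
L2[2][0] = 13
paddr = 13 * 32 + 30 = 446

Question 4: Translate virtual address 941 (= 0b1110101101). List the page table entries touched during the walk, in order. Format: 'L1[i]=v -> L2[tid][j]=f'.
vaddr = 941 = 0b1110101101
Split: l1_idx=3, l2_idx=5, offset=13

Answer: L1[3]=2 -> L2[2][5]=88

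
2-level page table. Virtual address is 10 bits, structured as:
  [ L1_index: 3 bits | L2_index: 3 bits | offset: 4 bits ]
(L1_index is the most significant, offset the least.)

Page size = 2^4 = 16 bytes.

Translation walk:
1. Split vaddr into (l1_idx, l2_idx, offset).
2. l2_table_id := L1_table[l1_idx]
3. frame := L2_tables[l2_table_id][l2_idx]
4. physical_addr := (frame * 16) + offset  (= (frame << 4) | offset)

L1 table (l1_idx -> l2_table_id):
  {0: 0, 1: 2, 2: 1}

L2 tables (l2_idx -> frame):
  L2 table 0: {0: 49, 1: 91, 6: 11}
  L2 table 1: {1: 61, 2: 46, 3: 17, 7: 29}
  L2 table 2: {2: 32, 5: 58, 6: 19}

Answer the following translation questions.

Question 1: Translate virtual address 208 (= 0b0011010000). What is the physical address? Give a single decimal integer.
vaddr = 208 = 0b0011010000
Split: l1_idx=1, l2_idx=5, offset=0
L1[1] = 2
L2[2][5] = 58
paddr = 58 * 16 + 0 = 928

Answer: 928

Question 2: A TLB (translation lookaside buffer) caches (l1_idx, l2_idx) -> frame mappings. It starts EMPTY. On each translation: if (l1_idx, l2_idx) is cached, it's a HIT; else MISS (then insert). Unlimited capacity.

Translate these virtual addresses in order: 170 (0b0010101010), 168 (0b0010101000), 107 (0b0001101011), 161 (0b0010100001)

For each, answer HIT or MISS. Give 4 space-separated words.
vaddr=170: (1,2) not in TLB -> MISS, insert
vaddr=168: (1,2) in TLB -> HIT
vaddr=107: (0,6) not in TLB -> MISS, insert
vaddr=161: (1,2) in TLB -> HIT

Answer: MISS HIT MISS HIT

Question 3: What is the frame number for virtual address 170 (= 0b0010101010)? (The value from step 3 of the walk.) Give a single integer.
Answer: 32

Derivation:
vaddr = 170: l1_idx=1, l2_idx=2
L1[1] = 2; L2[2][2] = 32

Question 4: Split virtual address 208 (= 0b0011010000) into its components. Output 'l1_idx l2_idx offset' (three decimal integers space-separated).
Answer: 1 5 0

Derivation:
vaddr = 208 = 0b0011010000
  top 3 bits -> l1_idx = 1
  next 3 bits -> l2_idx = 5
  bottom 4 bits -> offset = 0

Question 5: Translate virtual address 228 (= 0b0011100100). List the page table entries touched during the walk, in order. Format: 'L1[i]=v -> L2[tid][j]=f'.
vaddr = 228 = 0b0011100100
Split: l1_idx=1, l2_idx=6, offset=4

Answer: L1[1]=2 -> L2[2][6]=19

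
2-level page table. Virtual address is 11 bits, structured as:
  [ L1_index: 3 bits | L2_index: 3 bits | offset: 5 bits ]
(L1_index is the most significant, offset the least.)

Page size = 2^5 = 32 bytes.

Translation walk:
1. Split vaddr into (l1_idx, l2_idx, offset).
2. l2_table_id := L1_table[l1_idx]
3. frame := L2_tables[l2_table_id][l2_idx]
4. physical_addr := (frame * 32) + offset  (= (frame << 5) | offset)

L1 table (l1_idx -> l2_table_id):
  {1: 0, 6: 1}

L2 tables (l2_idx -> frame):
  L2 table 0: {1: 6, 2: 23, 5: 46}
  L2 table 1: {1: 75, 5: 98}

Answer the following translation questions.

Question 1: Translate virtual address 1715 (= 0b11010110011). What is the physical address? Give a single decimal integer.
Answer: 3155

Derivation:
vaddr = 1715 = 0b11010110011
Split: l1_idx=6, l2_idx=5, offset=19
L1[6] = 1
L2[1][5] = 98
paddr = 98 * 32 + 19 = 3155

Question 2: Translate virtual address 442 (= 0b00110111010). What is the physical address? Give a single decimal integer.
vaddr = 442 = 0b00110111010
Split: l1_idx=1, l2_idx=5, offset=26
L1[1] = 0
L2[0][5] = 46
paddr = 46 * 32 + 26 = 1498

Answer: 1498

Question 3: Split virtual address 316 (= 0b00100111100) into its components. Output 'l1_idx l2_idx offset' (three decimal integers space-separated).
vaddr = 316 = 0b00100111100
  top 3 bits -> l1_idx = 1
  next 3 bits -> l2_idx = 1
  bottom 5 bits -> offset = 28

Answer: 1 1 28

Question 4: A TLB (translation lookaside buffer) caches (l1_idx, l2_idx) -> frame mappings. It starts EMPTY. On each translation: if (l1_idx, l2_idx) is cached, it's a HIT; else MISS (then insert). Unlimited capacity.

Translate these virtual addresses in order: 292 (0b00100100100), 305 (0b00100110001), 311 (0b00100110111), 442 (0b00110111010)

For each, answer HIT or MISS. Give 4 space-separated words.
Answer: MISS HIT HIT MISS

Derivation:
vaddr=292: (1,1) not in TLB -> MISS, insert
vaddr=305: (1,1) in TLB -> HIT
vaddr=311: (1,1) in TLB -> HIT
vaddr=442: (1,5) not in TLB -> MISS, insert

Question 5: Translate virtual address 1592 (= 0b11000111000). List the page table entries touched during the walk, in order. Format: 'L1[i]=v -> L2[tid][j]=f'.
vaddr = 1592 = 0b11000111000
Split: l1_idx=6, l2_idx=1, offset=24

Answer: L1[6]=1 -> L2[1][1]=75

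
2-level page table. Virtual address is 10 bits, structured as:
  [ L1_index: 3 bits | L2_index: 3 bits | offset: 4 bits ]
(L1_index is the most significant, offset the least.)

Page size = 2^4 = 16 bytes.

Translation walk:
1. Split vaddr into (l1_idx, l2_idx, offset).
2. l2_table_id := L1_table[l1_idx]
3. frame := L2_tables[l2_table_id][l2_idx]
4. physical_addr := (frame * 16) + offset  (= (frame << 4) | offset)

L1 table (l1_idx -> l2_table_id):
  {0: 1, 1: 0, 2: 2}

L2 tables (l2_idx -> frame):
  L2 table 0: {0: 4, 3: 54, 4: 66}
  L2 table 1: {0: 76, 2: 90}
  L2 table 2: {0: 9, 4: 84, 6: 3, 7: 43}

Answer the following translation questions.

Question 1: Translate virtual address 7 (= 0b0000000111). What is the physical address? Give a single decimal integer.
Answer: 1223

Derivation:
vaddr = 7 = 0b0000000111
Split: l1_idx=0, l2_idx=0, offset=7
L1[0] = 1
L2[1][0] = 76
paddr = 76 * 16 + 7 = 1223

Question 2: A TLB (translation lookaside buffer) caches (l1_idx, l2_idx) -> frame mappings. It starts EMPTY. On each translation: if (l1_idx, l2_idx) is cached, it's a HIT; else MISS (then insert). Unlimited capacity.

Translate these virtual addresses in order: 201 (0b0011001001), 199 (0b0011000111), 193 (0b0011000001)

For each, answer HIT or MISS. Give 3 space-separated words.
Answer: MISS HIT HIT

Derivation:
vaddr=201: (1,4) not in TLB -> MISS, insert
vaddr=199: (1,4) in TLB -> HIT
vaddr=193: (1,4) in TLB -> HIT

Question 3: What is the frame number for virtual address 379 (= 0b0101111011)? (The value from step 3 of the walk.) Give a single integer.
Answer: 43

Derivation:
vaddr = 379: l1_idx=2, l2_idx=7
L1[2] = 2; L2[2][7] = 43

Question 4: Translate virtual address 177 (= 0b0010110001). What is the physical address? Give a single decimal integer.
vaddr = 177 = 0b0010110001
Split: l1_idx=1, l2_idx=3, offset=1
L1[1] = 0
L2[0][3] = 54
paddr = 54 * 16 + 1 = 865

Answer: 865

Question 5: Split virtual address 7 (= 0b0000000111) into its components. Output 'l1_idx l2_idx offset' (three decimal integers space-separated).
Answer: 0 0 7

Derivation:
vaddr = 7 = 0b0000000111
  top 3 bits -> l1_idx = 0
  next 3 bits -> l2_idx = 0
  bottom 4 bits -> offset = 7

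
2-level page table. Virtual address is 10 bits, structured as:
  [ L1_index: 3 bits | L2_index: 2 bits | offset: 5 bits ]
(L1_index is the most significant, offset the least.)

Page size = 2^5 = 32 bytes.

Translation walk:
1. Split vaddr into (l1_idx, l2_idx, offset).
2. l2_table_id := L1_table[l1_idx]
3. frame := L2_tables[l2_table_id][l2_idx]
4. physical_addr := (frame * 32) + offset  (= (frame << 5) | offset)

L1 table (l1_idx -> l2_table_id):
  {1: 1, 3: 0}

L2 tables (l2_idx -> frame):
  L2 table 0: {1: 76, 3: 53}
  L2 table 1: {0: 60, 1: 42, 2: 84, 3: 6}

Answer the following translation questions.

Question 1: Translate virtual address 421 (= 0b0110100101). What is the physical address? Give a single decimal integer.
Answer: 2437

Derivation:
vaddr = 421 = 0b0110100101
Split: l1_idx=3, l2_idx=1, offset=5
L1[3] = 0
L2[0][1] = 76
paddr = 76 * 32 + 5 = 2437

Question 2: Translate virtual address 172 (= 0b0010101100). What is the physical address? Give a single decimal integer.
vaddr = 172 = 0b0010101100
Split: l1_idx=1, l2_idx=1, offset=12
L1[1] = 1
L2[1][1] = 42
paddr = 42 * 32 + 12 = 1356

Answer: 1356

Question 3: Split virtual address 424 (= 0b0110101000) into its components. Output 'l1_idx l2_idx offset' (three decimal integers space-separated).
vaddr = 424 = 0b0110101000
  top 3 bits -> l1_idx = 3
  next 2 bits -> l2_idx = 1
  bottom 5 bits -> offset = 8

Answer: 3 1 8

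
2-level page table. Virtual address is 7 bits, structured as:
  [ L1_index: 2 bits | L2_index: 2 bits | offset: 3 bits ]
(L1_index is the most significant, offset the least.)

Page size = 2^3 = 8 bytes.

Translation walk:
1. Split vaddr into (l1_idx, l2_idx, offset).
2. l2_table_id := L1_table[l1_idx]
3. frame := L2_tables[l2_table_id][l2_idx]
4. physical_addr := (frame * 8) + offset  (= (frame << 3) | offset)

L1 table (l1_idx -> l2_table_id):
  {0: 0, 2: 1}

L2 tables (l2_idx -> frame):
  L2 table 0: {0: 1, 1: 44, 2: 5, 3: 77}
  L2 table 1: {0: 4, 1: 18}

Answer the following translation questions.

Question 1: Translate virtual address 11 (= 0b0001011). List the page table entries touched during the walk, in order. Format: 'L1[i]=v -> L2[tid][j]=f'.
Answer: L1[0]=0 -> L2[0][1]=44

Derivation:
vaddr = 11 = 0b0001011
Split: l1_idx=0, l2_idx=1, offset=3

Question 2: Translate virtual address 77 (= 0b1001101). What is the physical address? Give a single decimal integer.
Answer: 149

Derivation:
vaddr = 77 = 0b1001101
Split: l1_idx=2, l2_idx=1, offset=5
L1[2] = 1
L2[1][1] = 18
paddr = 18 * 8 + 5 = 149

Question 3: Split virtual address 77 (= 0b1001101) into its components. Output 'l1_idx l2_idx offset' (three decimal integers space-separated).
Answer: 2 1 5

Derivation:
vaddr = 77 = 0b1001101
  top 2 bits -> l1_idx = 2
  next 2 bits -> l2_idx = 1
  bottom 3 bits -> offset = 5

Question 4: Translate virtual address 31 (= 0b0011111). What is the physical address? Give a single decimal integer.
vaddr = 31 = 0b0011111
Split: l1_idx=0, l2_idx=3, offset=7
L1[0] = 0
L2[0][3] = 77
paddr = 77 * 8 + 7 = 623

Answer: 623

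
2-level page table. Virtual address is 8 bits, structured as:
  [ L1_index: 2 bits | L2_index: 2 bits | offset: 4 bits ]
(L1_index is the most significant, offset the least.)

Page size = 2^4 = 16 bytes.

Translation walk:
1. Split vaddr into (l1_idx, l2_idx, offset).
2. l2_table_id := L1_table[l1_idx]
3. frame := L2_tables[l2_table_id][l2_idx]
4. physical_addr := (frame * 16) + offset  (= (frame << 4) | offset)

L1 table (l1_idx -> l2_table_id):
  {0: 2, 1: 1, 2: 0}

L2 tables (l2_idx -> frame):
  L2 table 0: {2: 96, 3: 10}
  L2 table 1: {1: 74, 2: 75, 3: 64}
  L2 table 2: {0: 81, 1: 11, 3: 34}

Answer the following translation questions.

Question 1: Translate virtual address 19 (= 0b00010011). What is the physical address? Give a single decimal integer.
vaddr = 19 = 0b00010011
Split: l1_idx=0, l2_idx=1, offset=3
L1[0] = 2
L2[2][1] = 11
paddr = 11 * 16 + 3 = 179

Answer: 179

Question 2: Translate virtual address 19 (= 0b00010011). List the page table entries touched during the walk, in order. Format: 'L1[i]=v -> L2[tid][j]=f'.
Answer: L1[0]=2 -> L2[2][1]=11

Derivation:
vaddr = 19 = 0b00010011
Split: l1_idx=0, l2_idx=1, offset=3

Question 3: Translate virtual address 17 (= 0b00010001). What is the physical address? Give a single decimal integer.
Answer: 177

Derivation:
vaddr = 17 = 0b00010001
Split: l1_idx=0, l2_idx=1, offset=1
L1[0] = 2
L2[2][1] = 11
paddr = 11 * 16 + 1 = 177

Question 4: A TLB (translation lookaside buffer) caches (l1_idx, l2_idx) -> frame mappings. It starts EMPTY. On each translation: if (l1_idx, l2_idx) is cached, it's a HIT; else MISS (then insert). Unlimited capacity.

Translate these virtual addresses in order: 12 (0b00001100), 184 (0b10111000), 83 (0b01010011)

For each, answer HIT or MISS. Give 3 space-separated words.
vaddr=12: (0,0) not in TLB -> MISS, insert
vaddr=184: (2,3) not in TLB -> MISS, insert
vaddr=83: (1,1) not in TLB -> MISS, insert

Answer: MISS MISS MISS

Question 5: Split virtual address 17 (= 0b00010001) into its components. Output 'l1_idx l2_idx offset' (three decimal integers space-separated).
Answer: 0 1 1

Derivation:
vaddr = 17 = 0b00010001
  top 2 bits -> l1_idx = 0
  next 2 bits -> l2_idx = 1
  bottom 4 bits -> offset = 1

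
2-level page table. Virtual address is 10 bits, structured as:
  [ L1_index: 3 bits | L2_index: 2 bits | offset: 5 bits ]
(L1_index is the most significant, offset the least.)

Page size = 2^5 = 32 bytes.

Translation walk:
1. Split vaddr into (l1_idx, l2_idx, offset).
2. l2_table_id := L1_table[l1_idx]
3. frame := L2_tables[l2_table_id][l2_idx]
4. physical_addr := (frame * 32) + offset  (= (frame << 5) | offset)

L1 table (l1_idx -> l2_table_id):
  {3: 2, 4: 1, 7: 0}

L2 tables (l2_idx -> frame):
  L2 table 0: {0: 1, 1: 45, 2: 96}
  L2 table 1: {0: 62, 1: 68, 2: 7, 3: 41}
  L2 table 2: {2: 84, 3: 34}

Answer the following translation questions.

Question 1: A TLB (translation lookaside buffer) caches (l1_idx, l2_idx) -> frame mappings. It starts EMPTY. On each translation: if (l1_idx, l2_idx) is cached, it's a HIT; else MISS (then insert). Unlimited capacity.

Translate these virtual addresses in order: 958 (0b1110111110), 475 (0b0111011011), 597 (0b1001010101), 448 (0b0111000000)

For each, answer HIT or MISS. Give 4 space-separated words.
Answer: MISS MISS MISS HIT

Derivation:
vaddr=958: (7,1) not in TLB -> MISS, insert
vaddr=475: (3,2) not in TLB -> MISS, insert
vaddr=597: (4,2) not in TLB -> MISS, insert
vaddr=448: (3,2) in TLB -> HIT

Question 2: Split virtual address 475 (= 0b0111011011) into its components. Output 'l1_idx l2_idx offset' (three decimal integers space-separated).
vaddr = 475 = 0b0111011011
  top 3 bits -> l1_idx = 3
  next 2 bits -> l2_idx = 2
  bottom 5 bits -> offset = 27

Answer: 3 2 27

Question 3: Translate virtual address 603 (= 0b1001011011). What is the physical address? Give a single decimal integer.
vaddr = 603 = 0b1001011011
Split: l1_idx=4, l2_idx=2, offset=27
L1[4] = 1
L2[1][2] = 7
paddr = 7 * 32 + 27 = 251

Answer: 251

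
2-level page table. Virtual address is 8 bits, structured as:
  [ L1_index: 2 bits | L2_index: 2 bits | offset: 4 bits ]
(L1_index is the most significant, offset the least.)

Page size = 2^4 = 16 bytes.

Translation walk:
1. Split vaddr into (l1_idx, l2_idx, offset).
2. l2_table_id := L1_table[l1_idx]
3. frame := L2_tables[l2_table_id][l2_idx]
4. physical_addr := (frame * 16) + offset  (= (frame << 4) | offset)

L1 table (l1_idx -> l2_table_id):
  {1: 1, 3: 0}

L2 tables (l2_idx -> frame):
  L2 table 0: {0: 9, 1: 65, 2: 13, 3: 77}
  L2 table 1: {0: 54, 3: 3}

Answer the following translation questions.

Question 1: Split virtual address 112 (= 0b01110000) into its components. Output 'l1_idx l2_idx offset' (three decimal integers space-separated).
vaddr = 112 = 0b01110000
  top 2 bits -> l1_idx = 1
  next 2 bits -> l2_idx = 3
  bottom 4 bits -> offset = 0

Answer: 1 3 0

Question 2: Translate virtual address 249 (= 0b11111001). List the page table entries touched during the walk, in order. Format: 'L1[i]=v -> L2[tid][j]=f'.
vaddr = 249 = 0b11111001
Split: l1_idx=3, l2_idx=3, offset=9

Answer: L1[3]=0 -> L2[0][3]=77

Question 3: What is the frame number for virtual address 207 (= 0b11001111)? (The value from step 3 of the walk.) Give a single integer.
Answer: 9

Derivation:
vaddr = 207: l1_idx=3, l2_idx=0
L1[3] = 0; L2[0][0] = 9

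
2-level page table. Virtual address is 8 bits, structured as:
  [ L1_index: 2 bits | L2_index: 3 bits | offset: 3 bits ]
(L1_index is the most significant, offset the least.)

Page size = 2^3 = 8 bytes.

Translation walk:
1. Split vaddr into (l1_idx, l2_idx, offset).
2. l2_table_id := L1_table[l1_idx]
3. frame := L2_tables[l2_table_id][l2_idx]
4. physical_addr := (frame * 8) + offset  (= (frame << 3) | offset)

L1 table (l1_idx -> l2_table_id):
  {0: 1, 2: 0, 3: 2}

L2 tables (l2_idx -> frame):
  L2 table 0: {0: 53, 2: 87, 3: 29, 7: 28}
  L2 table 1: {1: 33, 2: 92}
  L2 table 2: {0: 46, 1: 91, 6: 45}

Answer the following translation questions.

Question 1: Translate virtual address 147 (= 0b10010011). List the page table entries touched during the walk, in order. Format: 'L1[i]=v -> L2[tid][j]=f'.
Answer: L1[2]=0 -> L2[0][2]=87

Derivation:
vaddr = 147 = 0b10010011
Split: l1_idx=2, l2_idx=2, offset=3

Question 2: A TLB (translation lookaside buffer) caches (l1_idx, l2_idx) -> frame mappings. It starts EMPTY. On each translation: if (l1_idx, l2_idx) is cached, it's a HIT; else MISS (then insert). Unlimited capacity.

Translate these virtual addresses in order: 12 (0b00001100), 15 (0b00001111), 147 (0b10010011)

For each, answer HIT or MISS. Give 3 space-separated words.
Answer: MISS HIT MISS

Derivation:
vaddr=12: (0,1) not in TLB -> MISS, insert
vaddr=15: (0,1) in TLB -> HIT
vaddr=147: (2,2) not in TLB -> MISS, insert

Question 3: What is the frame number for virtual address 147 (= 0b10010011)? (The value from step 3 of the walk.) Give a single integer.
Answer: 87

Derivation:
vaddr = 147: l1_idx=2, l2_idx=2
L1[2] = 0; L2[0][2] = 87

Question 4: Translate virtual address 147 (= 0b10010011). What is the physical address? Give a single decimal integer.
vaddr = 147 = 0b10010011
Split: l1_idx=2, l2_idx=2, offset=3
L1[2] = 0
L2[0][2] = 87
paddr = 87 * 8 + 3 = 699

Answer: 699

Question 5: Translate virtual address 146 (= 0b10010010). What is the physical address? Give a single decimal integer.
Answer: 698

Derivation:
vaddr = 146 = 0b10010010
Split: l1_idx=2, l2_idx=2, offset=2
L1[2] = 0
L2[0][2] = 87
paddr = 87 * 8 + 2 = 698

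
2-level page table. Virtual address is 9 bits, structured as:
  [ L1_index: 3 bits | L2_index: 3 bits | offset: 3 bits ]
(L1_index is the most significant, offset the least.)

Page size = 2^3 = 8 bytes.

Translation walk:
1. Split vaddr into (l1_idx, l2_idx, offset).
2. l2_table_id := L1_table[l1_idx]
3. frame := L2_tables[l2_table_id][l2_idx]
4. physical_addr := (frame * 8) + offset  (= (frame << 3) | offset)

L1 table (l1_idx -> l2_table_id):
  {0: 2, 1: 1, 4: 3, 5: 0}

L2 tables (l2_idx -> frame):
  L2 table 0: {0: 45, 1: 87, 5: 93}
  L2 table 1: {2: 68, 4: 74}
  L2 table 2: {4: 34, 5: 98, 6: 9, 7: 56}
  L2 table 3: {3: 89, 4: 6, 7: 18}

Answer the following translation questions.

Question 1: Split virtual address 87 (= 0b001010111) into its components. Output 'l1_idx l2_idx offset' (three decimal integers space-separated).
vaddr = 87 = 0b001010111
  top 3 bits -> l1_idx = 1
  next 3 bits -> l2_idx = 2
  bottom 3 bits -> offset = 7

Answer: 1 2 7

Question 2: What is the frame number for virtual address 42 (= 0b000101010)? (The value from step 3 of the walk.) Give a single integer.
vaddr = 42: l1_idx=0, l2_idx=5
L1[0] = 2; L2[2][5] = 98

Answer: 98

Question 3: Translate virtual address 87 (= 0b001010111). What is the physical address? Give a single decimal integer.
Answer: 551

Derivation:
vaddr = 87 = 0b001010111
Split: l1_idx=1, l2_idx=2, offset=7
L1[1] = 1
L2[1][2] = 68
paddr = 68 * 8 + 7 = 551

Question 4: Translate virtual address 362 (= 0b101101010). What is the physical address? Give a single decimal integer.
Answer: 746

Derivation:
vaddr = 362 = 0b101101010
Split: l1_idx=5, l2_idx=5, offset=2
L1[5] = 0
L2[0][5] = 93
paddr = 93 * 8 + 2 = 746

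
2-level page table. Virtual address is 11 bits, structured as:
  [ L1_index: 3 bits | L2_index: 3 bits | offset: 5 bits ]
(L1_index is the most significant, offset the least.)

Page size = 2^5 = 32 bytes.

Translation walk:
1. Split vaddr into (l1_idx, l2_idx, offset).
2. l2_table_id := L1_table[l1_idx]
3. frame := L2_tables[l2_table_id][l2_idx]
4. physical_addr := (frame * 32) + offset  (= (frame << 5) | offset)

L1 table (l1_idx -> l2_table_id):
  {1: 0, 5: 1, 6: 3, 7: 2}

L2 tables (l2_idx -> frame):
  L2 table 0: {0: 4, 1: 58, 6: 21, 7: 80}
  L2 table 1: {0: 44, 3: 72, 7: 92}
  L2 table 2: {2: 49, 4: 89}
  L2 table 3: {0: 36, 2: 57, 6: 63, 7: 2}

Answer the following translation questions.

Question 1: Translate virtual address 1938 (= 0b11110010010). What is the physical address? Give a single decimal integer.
vaddr = 1938 = 0b11110010010
Split: l1_idx=7, l2_idx=4, offset=18
L1[7] = 2
L2[2][4] = 89
paddr = 89 * 32 + 18 = 2866

Answer: 2866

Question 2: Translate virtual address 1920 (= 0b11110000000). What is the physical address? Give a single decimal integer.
Answer: 2848

Derivation:
vaddr = 1920 = 0b11110000000
Split: l1_idx=7, l2_idx=4, offset=0
L1[7] = 2
L2[2][4] = 89
paddr = 89 * 32 + 0 = 2848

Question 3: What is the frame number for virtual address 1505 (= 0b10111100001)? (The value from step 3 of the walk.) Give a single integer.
Answer: 92

Derivation:
vaddr = 1505: l1_idx=5, l2_idx=7
L1[5] = 1; L2[1][7] = 92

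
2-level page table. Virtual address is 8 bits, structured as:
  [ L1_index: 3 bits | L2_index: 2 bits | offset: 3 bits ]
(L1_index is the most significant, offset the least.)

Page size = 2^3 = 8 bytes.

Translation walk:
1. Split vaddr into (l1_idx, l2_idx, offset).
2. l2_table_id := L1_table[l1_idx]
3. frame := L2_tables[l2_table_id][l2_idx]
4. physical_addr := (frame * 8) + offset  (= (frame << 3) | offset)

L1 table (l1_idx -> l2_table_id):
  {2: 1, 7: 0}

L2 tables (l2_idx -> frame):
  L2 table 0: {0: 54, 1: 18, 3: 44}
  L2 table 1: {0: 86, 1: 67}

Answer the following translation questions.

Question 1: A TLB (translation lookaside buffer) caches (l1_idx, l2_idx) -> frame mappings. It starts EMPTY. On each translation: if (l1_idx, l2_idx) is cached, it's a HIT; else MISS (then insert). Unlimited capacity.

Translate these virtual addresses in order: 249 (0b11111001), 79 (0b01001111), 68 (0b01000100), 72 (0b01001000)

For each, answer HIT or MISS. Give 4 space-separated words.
vaddr=249: (7,3) not in TLB -> MISS, insert
vaddr=79: (2,1) not in TLB -> MISS, insert
vaddr=68: (2,0) not in TLB -> MISS, insert
vaddr=72: (2,1) in TLB -> HIT

Answer: MISS MISS MISS HIT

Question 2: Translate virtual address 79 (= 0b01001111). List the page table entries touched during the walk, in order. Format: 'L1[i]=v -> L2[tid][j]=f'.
vaddr = 79 = 0b01001111
Split: l1_idx=2, l2_idx=1, offset=7

Answer: L1[2]=1 -> L2[1][1]=67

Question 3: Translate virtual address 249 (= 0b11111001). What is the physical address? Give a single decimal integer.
vaddr = 249 = 0b11111001
Split: l1_idx=7, l2_idx=3, offset=1
L1[7] = 0
L2[0][3] = 44
paddr = 44 * 8 + 1 = 353

Answer: 353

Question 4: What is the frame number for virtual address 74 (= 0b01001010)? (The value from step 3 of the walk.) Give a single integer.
vaddr = 74: l1_idx=2, l2_idx=1
L1[2] = 1; L2[1][1] = 67

Answer: 67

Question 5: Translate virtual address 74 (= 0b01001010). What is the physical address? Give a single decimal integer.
vaddr = 74 = 0b01001010
Split: l1_idx=2, l2_idx=1, offset=2
L1[2] = 1
L2[1][1] = 67
paddr = 67 * 8 + 2 = 538

Answer: 538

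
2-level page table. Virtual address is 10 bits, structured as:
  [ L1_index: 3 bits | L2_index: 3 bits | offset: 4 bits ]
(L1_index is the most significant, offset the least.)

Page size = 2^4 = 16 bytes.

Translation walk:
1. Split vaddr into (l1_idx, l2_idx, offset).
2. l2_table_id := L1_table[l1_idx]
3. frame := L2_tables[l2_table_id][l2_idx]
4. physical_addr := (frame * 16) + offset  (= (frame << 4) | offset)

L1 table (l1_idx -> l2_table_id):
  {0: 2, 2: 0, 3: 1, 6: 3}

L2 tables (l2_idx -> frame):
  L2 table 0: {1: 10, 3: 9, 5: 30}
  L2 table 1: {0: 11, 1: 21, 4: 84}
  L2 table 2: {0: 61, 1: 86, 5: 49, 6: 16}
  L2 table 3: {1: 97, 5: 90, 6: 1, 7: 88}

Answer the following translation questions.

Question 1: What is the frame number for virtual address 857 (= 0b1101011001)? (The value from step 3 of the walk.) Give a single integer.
vaddr = 857: l1_idx=6, l2_idx=5
L1[6] = 3; L2[3][5] = 90

Answer: 90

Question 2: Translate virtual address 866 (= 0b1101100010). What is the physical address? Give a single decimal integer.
Answer: 18

Derivation:
vaddr = 866 = 0b1101100010
Split: l1_idx=6, l2_idx=6, offset=2
L1[6] = 3
L2[3][6] = 1
paddr = 1 * 16 + 2 = 18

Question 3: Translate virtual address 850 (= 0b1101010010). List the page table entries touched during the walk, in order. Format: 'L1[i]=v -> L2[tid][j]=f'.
vaddr = 850 = 0b1101010010
Split: l1_idx=6, l2_idx=5, offset=2

Answer: L1[6]=3 -> L2[3][5]=90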